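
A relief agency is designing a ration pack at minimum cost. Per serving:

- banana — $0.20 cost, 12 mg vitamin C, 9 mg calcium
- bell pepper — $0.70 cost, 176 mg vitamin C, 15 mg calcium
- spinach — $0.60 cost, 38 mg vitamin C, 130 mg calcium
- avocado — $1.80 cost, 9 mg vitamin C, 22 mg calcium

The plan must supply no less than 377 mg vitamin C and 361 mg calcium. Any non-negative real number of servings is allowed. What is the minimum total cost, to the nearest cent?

A basic optimal solution has at most two foods positive. Try each food alone and each pair with both targets met exactly.
banana only: max(377/12, 361/9) = 40.11 servings → $8.02.
bell pepper only: max(377/176, 361/15) = 24.07 servings → $16.85.
spinach only: max(377/38, 361/130) = 9.921 servings → $5.95.
avocado only: max(377/9, 361/22) = 41.89 servings → $75.40.
banana + bell pepper: the both-tight solution has a negative serving — not a feasible corner.
banana + spinach with both tight: 28.98 servings and 0.7709 servings → $6.26.
banana + avocado with both tight: 27.57 servings and 5.131 servings → $14.75.
bell pepper + spinach with both tight: 1.582 servings and 2.594 servings → $2.66.
bell pepper + avocado with both tight: 1.35 servings and 15.49 servings → $28.82.
spinach + avocado: the both-tight solution has a negative serving — not a feasible corner.
Cheapest feasible corner: $2.66.

$2.66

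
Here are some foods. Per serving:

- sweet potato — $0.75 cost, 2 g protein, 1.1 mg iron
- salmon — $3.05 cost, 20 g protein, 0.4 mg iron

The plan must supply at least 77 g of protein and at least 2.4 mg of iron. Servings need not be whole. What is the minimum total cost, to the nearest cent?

This is a tiny linear program; its minimum lies at a vertex of the feasible set. List the vertices and price them.
sweet potato only: max(77/2, 2.4/1.1) = 38.5 servings → $28.88.
salmon only: max(77/20, 2.4/0.4) = 6 servings → $18.30.
sweet potato + salmon with both tight: 0.8113 servings and 3.769 servings → $12.10.
Cheapest feasible corner: $12.10.

$12.10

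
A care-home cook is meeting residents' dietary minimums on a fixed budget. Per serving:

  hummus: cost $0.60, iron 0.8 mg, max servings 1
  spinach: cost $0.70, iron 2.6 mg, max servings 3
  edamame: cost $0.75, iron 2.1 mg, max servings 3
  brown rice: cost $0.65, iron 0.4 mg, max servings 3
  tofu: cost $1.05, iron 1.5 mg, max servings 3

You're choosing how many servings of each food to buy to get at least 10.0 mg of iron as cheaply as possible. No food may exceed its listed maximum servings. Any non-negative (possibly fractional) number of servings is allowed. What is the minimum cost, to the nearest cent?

Cost per mg of iron: spinach $0.2692, edamame $0.3571, tofu $0.7000, hummus $0.7500, brown rice $1.6250.
Take 3 servings of spinach: +7.8 mg iron for $2.10 (total $2.10, still need 2.2 mg).
Take 1.048 servings of edamame: +2.2 mg iron for $0.79 (total $2.89, still need 0.0 mg).
Greedy by cheapest-per-mg is optimal for a single linear constraint, so the minimum cost is $2.89.

$2.89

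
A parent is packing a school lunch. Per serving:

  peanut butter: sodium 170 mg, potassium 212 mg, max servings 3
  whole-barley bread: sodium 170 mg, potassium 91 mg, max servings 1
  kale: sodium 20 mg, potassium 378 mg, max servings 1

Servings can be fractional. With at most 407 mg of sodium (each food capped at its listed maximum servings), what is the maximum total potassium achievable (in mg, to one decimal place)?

860.6 mg

Potassium per mg sodium: kale 18.9, peanut butter 1.247, whole-barley bread 0.5353.
Take 1 serving of kale: uses 20 mg sodium, +378.0 mg potassium (running total 378.0 mg).
Take 2.276 servings of peanut butter: uses 387 mg sodium, +482.6 mg potassium (running total 860.6 mg).
Filling greedily by potassium-per-mg sodium is optimal for one linear limit, giving 860.6 mg.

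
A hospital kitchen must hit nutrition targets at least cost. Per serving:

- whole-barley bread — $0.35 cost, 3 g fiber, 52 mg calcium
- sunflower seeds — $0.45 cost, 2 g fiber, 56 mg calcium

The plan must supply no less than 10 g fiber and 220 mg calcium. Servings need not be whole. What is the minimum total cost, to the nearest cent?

$1.48

Check every corner: each single food scaled to meet both minima, and each pair solved so both constraints bind.
whole-barley bread only: max(10/3, 220/52) = 4.231 servings → $1.48.
sunflower seeds only: max(10/2, 220/56) = 5 servings → $2.25.
whole-barley bread + sunflower seeds with both tight: 1.875 servings and 2.188 servings → $1.64.
The minimum over all feasible corners is $1.48.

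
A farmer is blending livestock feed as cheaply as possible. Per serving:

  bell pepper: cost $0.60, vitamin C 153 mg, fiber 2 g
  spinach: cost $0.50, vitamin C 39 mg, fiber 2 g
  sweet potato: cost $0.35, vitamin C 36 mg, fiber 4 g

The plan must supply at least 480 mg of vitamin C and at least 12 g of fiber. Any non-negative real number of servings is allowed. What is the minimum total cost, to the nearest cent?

$2.22

A basic optimal solution has at most two foods positive. Try each food alone and each pair with both targets met exactly.
bell pepper only: max(480/153, 12/2) = 6 servings → $3.60.
spinach only: max(480/39, 12/2) = 12.31 servings → $6.15.
sweet potato only: max(480/36, 12/4) = 13.33 servings → $4.67.
bell pepper + spinach with both tight: 2.158 servings and 3.842 servings → $3.22.
bell pepper + sweet potato with both tight: 2.756 servings and 1.622 servings → $2.22.
spinach + sweet potato: intersection lies outside the first quadrant.
So the least-cost plan costs $2.22.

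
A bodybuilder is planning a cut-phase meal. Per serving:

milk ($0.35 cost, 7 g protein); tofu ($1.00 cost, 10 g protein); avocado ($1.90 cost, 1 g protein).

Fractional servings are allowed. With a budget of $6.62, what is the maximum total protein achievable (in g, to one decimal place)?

132.4 g

Protein per dollar: milk 20, tofu 10, avocado 0.5263.
With no serving limits, spend the whole cost allowance on milk: $6.62 / $0.35 × 7 g = 132.4 g.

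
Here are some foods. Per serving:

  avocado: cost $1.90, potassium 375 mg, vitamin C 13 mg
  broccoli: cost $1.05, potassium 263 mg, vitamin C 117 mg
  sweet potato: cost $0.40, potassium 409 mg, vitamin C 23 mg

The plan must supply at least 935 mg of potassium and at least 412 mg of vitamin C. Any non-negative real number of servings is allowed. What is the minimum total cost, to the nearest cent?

$3.70

An LP optimum is at a vertex; with two nutrient constraints at most two foods are used. Check each candidate.
avocado only: max(935/375, 412/13) = 31.69 servings → $60.22.
broccoli only: max(935/263, 412/117) = 3.555 servings → $3.73.
sweet potato only: max(935/409, 412/23) = 17.91 servings → $7.17.
avocado + broccoli with both tight: 0.02568 servings and 3.519 servings → $3.74.
avocado + sweet potato: the both-tight solution has a negative serving — not a feasible corner.
broccoli + sweet potato with both tight: 3.516 servings and 0.02485 servings → $3.70.
Cheapest feasible corner: $3.70.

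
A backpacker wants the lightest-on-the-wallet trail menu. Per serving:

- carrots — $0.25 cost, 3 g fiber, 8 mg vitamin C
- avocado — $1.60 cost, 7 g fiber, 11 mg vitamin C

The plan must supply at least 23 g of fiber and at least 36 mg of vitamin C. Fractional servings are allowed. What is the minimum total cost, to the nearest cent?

$1.92

Compare the cost at each extreme point of the feasible region.
carrots only: max(23/3, 36/8) = 7.667 servings → $1.92.
avocado only: max(23/7, 36/11) = 3.286 servings → $5.26.
carrots + avocado: intersection lies outside the first quadrant.
The minimum over all feasible corners is $1.92.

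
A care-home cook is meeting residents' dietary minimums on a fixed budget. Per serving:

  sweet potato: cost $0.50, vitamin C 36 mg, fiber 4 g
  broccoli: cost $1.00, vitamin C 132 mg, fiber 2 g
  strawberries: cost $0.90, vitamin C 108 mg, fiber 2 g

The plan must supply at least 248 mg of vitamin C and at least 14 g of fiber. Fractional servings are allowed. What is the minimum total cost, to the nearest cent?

$2.55

At the optimum either one food covers both requirements or two foods hit both targets exactly; no other combination can be cheaper.
sweet potato only: max(248/36, 14/4) = 6.889 servings → $3.44.
broccoli only: max(248/132, 14/2) = 7 servings → $7.00.
strawberries only: max(248/108, 14/2) = 7 servings → $6.30.
sweet potato + broccoli with both tight: 2.965 servings and 1.07 servings → $2.55.
sweet potato + strawberries with both tight: 2.822 servings and 1.356 servings → $2.63.
broccoli + strawberries with both targets exact would need a negative amount; discard.
Cheapest feasible corner: $2.55.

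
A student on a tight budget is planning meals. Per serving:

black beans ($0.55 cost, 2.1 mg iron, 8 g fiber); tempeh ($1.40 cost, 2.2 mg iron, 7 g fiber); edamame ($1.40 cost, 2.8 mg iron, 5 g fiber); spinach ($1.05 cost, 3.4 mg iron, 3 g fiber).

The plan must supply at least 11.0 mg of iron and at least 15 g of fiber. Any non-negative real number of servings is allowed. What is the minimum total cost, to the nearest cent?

With two linear requirements the optimum uses one or two foods; enumerate the corners.
black beans only: max(11.0/2.1, 15/8) = 5.238 servings → $2.88.
tempeh only: max(11.0/2.2, 15/7) = 5 servings → $7.00.
edamame only: max(11.0/2.8, 15/5) = 3.929 servings → $5.50.
spinach only: max(11.0/3.4, 15/3) = 5 servings → $5.25.
black beans + tempeh with both targets exact would need a negative amount; discard.
black beans + edamame: the both-tight solution has a negative serving — not a feasible corner.
black beans + spinach with both tight: 0.8612 servings and 2.703 servings → $3.31.
tempeh + edamame: the both-tight solution has a negative serving — not a feasible corner.
tempeh + spinach with both tight: 1.047 servings and 2.558 servings → $4.15.
edamame + spinach with both tight: 2.093 servings and 1.512 servings → $4.52.
Cheapest feasible corner: $2.88.

$2.88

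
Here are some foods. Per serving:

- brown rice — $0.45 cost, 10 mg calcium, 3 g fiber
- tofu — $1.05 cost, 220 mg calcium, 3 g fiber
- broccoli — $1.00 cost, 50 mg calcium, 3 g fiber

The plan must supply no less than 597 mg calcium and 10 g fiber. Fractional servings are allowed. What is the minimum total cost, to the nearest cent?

A basic optimal solution has at most two foods positive. Try each food alone and each pair with both targets met exactly.
brown rice only: max(597/10, 10/3) = 59.7 servings → $26.86.
tofu only: max(597/220, 10/3) = 3.333 servings → $3.50.
broccoli only: max(597/50, 10/3) = 11.94 servings → $11.94.
brown rice + tofu with both tight: 0.6492 servings and 2.684 servings → $3.11.
brown rice + broccoli: the both-tight solution has a negative serving — not a feasible corner.
tofu + broccoli with both tight: 2.531 servings and 0.802 servings → $3.46.
Cheapest feasible corner: $3.11.

$3.11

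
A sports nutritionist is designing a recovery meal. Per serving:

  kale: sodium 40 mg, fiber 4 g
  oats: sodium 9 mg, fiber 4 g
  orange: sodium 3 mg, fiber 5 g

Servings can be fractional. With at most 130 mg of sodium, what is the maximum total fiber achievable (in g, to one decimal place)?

Fiber per mg sodium: orange 1.667, oats 0.4444, kale 0.1.
With no serving limits, spend the whole sodium allowance on orange: 130 mg / 3 mg × 5 g = 216.7 g.

216.7 g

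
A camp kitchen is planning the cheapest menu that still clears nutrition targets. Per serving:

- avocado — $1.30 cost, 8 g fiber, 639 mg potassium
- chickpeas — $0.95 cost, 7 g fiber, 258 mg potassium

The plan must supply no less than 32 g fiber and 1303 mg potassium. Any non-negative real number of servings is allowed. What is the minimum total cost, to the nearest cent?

At the optimum either one food covers both requirements or two foods hit both targets exactly; no other combination can be cheaper.
avocado only: max(32/8, 1303/639) = 4 servings → $5.20.
chickpeas only: max(32/7, 1303/258) = 5.05 servings → $4.80.
avocado + chickpeas with both tight: 0.3591 servings and 4.161 servings → $4.42.
The minimum over all feasible corners is $4.42.

$4.42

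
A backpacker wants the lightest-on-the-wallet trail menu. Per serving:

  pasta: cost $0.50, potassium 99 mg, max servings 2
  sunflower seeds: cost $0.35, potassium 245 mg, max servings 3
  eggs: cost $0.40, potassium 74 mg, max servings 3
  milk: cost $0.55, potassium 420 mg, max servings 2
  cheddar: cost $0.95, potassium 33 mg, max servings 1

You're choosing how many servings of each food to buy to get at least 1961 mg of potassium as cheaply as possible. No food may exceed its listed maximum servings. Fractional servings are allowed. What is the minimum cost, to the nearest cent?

$4.17

Cost per mg of potassium: milk $0.0013, sunflower seeds $0.0014, pasta $0.0051, eggs $0.0054, cheddar $0.0288.
Take 2 servings of milk: +840.0 mg potassium for $1.10 (total $1.10, still need 1121.0 mg).
Take 3 servings of sunflower seeds: +735.0 mg potassium for $1.05 (total $2.15, still need 386.0 mg).
Take 2 servings of pasta: +198.0 mg potassium for $1.00 (total $3.15, still need 188.0 mg).
Take 2.541 servings of eggs: +188.0 mg potassium for $1.02 (total $4.17, still need 0.0 mg).
Filling from the cheapest source first is optimal under one linear minimum: $4.17.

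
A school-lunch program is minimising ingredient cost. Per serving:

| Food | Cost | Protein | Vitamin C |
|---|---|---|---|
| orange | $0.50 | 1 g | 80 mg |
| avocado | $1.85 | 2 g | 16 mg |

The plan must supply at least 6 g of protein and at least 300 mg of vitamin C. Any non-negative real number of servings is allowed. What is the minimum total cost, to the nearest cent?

$3.00

Minimising a linear cost over {protein ≥ 6, vitamin C ≥ 300, servings ≥ 0} — the optimum is at a vertex, using one or two foods.
orange only: max(6/1, 300/80) = 6 servings → $3.00.
avocado only: max(6/2, 300/16) = 18.75 servings → $34.69.
orange + avocado with both tight: 3.5 servings and 1.25 servings → $4.06.
Cheapest feasible corner: $3.00.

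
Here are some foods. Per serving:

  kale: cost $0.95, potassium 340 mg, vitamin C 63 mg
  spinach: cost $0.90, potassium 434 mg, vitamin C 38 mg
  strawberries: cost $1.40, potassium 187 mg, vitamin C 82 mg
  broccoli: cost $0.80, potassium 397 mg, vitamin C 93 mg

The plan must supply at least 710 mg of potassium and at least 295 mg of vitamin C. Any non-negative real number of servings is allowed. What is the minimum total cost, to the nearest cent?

Two binding constraints pin down two serving amounts, so the optimal mix uses at most two foods. The candidates are each food alone (scaled to the tighter of potassium/vitamin C) and each pair with both constraints tight.
kale only: max(710/340, 295/63) = 4.683 servings → $4.45.
spinach only: max(710/434, 295/38) = 7.763 servings → $6.99.
strawberries only: max(710/187, 295/82) = 3.797 servings → $5.32.
broccoli only: max(710/397, 295/93) = 3.172 servings → $2.54.
kale + spinach: the both-tight solution has a negative serving — not a feasible corner.
kale + strawberries with both tight: 0.1898 servings and 3.452 servings → $5.01.
kale + broccoli: intersection lies outside the first quadrant.
spinach + strawberries with both tight: 0.1073 servings and 3.548 servings → $5.06.
spinach + broccoli: intersection lies outside the first quadrant.
strawberries + broccoli with both tight: 3.369 servings and 0.2015 servings → $4.88.
So the least-cost plan costs $2.54.

$2.54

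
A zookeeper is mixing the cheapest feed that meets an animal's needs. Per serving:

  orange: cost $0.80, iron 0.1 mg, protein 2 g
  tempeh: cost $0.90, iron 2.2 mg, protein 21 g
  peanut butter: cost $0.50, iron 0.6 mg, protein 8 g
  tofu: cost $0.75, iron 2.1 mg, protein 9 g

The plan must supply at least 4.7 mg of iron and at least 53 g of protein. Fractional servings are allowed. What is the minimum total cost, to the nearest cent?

Two binding constraints pin down two serving amounts, so the optimal mix uses at most two foods. The candidates are each food alone (scaled to the tighter of iron/protein) and each pair with both constraints tight.
orange only: max(4.7/0.1, 53/2) = 47 servings → $37.60.
tempeh only: max(4.7/2.2, 53/21) = 2.524 servings → $2.27.
peanut butter only: max(4.7/0.6, 53/8) = 7.833 servings → $3.92.
tofu only: max(4.7/2.1, 53/9) = 5.889 servings → $4.42.
orange + tempeh with both tight: 7.783 servings and 1.783 servings → $7.83.
orange + peanut butter with both targets exact would need a negative amount; discard.
orange + tofu with both tight: 20.91 servings and 1.242 servings → $17.66.
tempeh + peanut butter with both tight: 1.16 servings and 3.58 servings → $2.83.
tempeh + tofu with both targets exact would need a negative amount; discard.
peanut butter + tofu with both tight: 6.053 servings and 0.5088 servings → $3.41.
The minimum over all feasible corners is $2.27.

$2.27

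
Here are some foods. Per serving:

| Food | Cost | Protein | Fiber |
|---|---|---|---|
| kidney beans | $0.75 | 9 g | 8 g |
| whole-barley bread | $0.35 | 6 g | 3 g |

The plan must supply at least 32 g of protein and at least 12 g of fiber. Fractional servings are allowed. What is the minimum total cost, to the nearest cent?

With two linear requirements the optimum uses one or two foods; enumerate the corners.
kidney beans only: max(32/9, 12/8) = 3.556 servings → $2.67.
whole-barley bread only: max(32/6, 12/3) = 5.333 servings → $1.87.
kidney beans + whole-barley bread with both targets exact would need a negative amount; discard.
The minimum over all feasible corners is $1.87.

$1.87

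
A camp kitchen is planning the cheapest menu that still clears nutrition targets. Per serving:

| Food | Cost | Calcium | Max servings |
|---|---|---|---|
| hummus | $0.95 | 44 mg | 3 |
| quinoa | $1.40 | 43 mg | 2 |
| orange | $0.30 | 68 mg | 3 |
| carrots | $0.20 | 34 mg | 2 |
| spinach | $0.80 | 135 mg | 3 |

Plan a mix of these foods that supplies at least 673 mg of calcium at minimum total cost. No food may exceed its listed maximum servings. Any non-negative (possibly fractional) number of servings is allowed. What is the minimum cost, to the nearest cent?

$3.68

Cost per mg of calcium: orange $0.0044, carrots $0.0059, spinach $0.0059, hummus $0.0216, quinoa $0.0326.
Take 3 servings of orange: +204.0 mg calcium for $0.90 (total $0.90, still need 469.0 mg).
Take 2 servings of carrots: +68.0 mg calcium for $0.40 (total $1.30, still need 401.0 mg).
Take 2.97 servings of spinach: +401.0 mg calcium for $2.38 (total $3.68, still need 0.0 mg).
Greedy by cheapest-per-mg is optimal for a single linear constraint, so the minimum cost is $3.68.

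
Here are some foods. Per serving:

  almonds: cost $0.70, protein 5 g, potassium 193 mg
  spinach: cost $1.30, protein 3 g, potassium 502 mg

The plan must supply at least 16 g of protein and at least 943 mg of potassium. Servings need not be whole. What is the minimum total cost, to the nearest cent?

Minimising a linear cost over {protein ≥ 16, potassium ≥ 943, servings ≥ 0} — the optimum is at a vertex, using one or two foods.
almonds only: max(16/5, 943/193) = 4.886 servings → $3.42.
spinach only: max(16/3, 943/502) = 5.333 servings → $6.93.
almonds + spinach with both tight: 2.694 servings and 0.8426 servings → $2.98.
The minimum over all feasible corners is $2.98.

$2.98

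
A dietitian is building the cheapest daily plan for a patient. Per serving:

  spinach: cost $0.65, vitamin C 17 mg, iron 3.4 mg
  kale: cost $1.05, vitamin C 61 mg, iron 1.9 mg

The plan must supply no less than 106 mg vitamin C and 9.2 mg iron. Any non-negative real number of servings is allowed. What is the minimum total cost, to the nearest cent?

$2.56

The cheapest plan sits at a corner of the feasible region — with two constraints it uses at most two foods.
spinach only: max(106/17, 9.2/3.4) = 6.235 servings → $4.05.
kale only: max(106/61, 9.2/1.9) = 4.842 servings → $5.08.
spinach + kale with both tight: 2.055 servings and 1.165 servings → $2.56.
So the least-cost plan costs $2.56.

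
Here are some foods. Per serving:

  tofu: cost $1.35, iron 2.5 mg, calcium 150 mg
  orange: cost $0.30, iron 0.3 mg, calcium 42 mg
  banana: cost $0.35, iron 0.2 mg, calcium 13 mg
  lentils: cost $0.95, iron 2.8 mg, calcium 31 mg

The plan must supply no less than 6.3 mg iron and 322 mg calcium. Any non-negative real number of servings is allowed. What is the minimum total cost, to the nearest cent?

$3.17

tofu only: max(6.3/2.5, 322/150) = 2.52 servings → $3.40.
orange only: max(6.3/0.3, 322/42) = 21 servings → $6.30.
banana only: max(6.3/0.2, 322/13) = 31.5 servings → $11.03.
lentils only: max(6.3/2.8, 322/31) = 10.39 servings → $9.87.
tofu + orange: the both-tight solution has a negative serving — not a feasible corner.
tofu + banana with both targets exact would need a negative amount; discard.
tofu + lentils with both tight: 2.062 servings and 0.4088 servings → $3.17.
orange + banana: the both-tight solution has a negative serving — not a feasible corner.
orange + lentils with both tight: 6.522 servings and 1.551 servings → $3.43.
banana + lentils with both tight: 23.39 servings and 0.5795 servings → $8.74.
So the least-cost plan costs $3.17.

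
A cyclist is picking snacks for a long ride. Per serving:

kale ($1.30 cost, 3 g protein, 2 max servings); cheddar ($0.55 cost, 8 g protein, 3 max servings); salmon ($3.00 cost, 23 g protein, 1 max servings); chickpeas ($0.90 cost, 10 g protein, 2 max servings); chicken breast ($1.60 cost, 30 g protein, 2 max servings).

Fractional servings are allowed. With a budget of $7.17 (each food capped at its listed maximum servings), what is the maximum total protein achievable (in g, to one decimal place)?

108.0 g

Protein per dollar: chicken breast 18.75, cheddar 14.55, chickpeas 11.11, salmon 7.667, kale 2.308.
Take 2 servings of chicken breast: spends $3.20, +60.0 g protein (running total 60.0 g).
Take 3 servings of cheddar: spends $1.65, +24.0 g protein (running total 84.0 g).
Take 2 servings of chickpeas: spends $1.80, +20.0 g protein (running total 104.0 g).
Take 0.1733 servings of salmon: spends $0.52, +4.0 g protein (running total 108.0 g).
Greedy by best ratio exhausts the cost allowance optimally: 108.0 g.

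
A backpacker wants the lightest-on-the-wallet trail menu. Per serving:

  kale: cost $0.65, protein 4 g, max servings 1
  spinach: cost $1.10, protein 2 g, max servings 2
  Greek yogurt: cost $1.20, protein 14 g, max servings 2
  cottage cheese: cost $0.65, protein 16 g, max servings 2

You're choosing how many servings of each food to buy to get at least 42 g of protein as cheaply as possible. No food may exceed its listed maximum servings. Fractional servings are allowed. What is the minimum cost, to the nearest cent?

Cost per g of protein: cottage cheese $0.0406, Greek yogurt $0.0857, kale $0.1625, spinach $0.5500.
Take 2 servings of cottage cheese: +32.0 g protein for $1.30 (total $1.30, still need 10.0 g).
Take 0.7143 servings of Greek yogurt: +10.0 g protein for $0.86 (total $2.16, still need 0.0 g).
Filling from the cheapest source first is optimal under one linear minimum: $2.16.

$2.16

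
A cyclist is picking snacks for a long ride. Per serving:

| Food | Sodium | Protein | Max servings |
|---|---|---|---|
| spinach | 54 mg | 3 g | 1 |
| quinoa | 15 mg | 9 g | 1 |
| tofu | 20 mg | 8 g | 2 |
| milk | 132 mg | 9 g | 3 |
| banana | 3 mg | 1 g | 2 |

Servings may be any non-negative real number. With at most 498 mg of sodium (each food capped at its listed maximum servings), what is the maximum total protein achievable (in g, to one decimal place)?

Protein per mg sodium: quinoa 0.6, tofu 0.4, banana 0.3333, milk 0.06818, spinach 0.05556.
Take 1 serving of quinoa: uses 15 mg sodium, +9.0 g protein (running total 9.0 g).
Take 2 servings of tofu: uses 40 mg sodium, +16.0 g protein (running total 25.0 g).
Take 2 servings of banana: uses 6 mg sodium, +2.0 g protein (running total 27.0 g).
Take 3 servings of milk: uses 396 mg sodium, +27.0 g protein (running total 54.0 g).
Take 0.7593 servings of spinach: uses 41 mg sodium, +2.3 g protein (running total 56.3 g).
Filling greedily by protein-per-mg sodium is optimal for one linear limit, giving 56.3 g.

56.3 g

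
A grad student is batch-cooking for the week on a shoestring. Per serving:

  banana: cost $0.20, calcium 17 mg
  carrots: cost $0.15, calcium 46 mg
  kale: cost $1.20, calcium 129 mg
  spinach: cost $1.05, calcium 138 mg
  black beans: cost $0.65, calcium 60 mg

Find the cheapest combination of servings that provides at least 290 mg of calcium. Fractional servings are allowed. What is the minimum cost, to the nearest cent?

$0.95

Cost per mg of calcium: carrots $0.0033, spinach $0.0076, kale $0.0093, black beans $0.0108, banana $0.0118.
With no serving limits, use only carrots: 290 mg / 46 mg = 6.304 servings × $0.15 = $0.95.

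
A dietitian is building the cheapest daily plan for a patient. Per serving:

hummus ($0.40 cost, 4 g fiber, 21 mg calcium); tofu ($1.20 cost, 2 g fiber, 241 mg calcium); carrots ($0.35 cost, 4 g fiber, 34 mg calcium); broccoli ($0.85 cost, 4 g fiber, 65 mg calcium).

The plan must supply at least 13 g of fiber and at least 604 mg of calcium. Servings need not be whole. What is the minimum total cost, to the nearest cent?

$3.40

Two binding constraints pin down two serving amounts, so the optimal mix uses at most two foods. The candidates are each food alone (scaled to the tighter of fiber/calcium) and each pair with both constraints tight.
hummus only: max(13/4, 604/21) = 28.76 servings → $11.50.
tofu only: max(13/2, 604/241) = 6.5 servings → $7.80.
carrots only: max(13/4, 604/34) = 17.76 servings → $6.22.
broccoli only: max(13/4, 604/65) = 9.292 servings → $7.90.
hummus + tofu with both tight: 2.088 servings and 2.324 servings → $3.62.
hummus + carrots with both targets exact would need a negative amount; discard.
hummus + broccoli: the both-tight solution has a negative serving — not a feasible corner.
tofu + carrots with both tight: 2.203 servings and 2.148 servings → $3.40.
tofu + broccoli with both tight: 1.884 servings and 2.308 servings → $4.22.
carrots + broccoli with both targets exact would need a negative amount; discard.
So the least-cost plan costs $3.40.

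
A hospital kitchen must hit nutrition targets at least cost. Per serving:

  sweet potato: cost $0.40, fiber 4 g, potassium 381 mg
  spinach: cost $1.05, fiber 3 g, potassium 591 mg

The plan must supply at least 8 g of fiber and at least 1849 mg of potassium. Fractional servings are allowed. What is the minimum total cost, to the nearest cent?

$1.94

An LP optimum is at a vertex; with two nutrient constraints at most two foods are used. Check each candidate.
sweet potato only: max(8/4, 1849/381) = 4.853 servings → $1.94.
spinach only: max(8/3, 1849/591) = 3.129 servings → $3.29.
sweet potato + spinach: the both-tight solution has a negative serving — not a feasible corner.
Cheapest feasible corner: $1.94.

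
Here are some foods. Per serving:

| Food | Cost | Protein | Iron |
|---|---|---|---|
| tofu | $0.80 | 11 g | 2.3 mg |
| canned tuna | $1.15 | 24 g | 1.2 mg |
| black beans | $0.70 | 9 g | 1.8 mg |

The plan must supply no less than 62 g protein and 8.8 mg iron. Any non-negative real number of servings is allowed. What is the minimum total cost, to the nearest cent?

$3.86

At the optimum either one food covers both requirements or two foods hit both targets exactly; no other combination can be cheaper.
tofu only: max(62/11, 8.8/2.3) = 5.636 servings → $4.51.
canned tuna only: max(62/24, 8.8/1.2) = 7.333 servings → $8.43.
black beans only: max(62/9, 8.8/1.8) = 6.889 servings → $4.82.
tofu + canned tuna with both tight: 3.257 servings and 1.09 servings → $3.86.
tofu + black beans: intersection lies outside the first quadrant.
canned tuna + black beans with both tight: 1 serving and 4.222 servings → $4.11.
The minimum over all feasible corners is $3.86.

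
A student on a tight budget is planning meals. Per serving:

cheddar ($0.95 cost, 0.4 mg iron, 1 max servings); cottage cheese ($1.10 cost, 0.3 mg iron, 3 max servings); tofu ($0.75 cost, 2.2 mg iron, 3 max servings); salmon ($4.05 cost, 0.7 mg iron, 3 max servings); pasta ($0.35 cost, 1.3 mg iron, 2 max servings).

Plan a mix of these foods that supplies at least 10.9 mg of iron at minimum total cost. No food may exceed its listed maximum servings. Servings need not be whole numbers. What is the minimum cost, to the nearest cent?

$9.51

Cost per mg of iron: pasta $0.2692, tofu $0.3409, cheddar $2.3750, cottage cheese $3.6667, salmon $5.7857.
Take 2 servings of pasta: +2.6 mg iron for $0.70 (total $0.70, still need 8.3 mg).
Take 3 servings of tofu: +6.6 mg iron for $2.25 (total $2.95, still need 1.7 mg).
Take 1 serving of cheddar: +0.4 mg iron for $0.95 (total $3.90, still need 1.3 mg).
Take 3 servings of cottage cheese: +0.9 mg iron for $3.30 (total $7.20, still need 0.4 mg).
Take 0.5714 servings of salmon: +0.4 mg iron for $2.31 (total $9.51, still need 0.0 mg).
Greedy by cheapest-per-mg is optimal for a single linear constraint, so the minimum cost is $9.51.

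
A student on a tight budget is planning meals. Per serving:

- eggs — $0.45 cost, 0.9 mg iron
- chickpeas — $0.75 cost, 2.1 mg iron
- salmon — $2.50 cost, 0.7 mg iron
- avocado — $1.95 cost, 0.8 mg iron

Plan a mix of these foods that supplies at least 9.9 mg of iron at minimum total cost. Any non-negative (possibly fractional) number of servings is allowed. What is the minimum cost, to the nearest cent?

Cost per mg of iron: chickpeas $0.3571, eggs $0.5000, avocado $2.4375, salmon $3.5714.
With no serving limits, use only chickpeas: 9.9 mg / 2.1 mg = 4.714 servings × $0.75 = $3.54.

$3.54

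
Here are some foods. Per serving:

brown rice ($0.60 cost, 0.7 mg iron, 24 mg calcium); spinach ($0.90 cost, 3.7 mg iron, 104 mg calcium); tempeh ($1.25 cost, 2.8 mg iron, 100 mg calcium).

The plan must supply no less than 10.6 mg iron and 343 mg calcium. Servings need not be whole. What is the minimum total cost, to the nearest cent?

$2.97

brown rice only: max(10.6/0.7, 343/24) = 15.14 servings → $9.09.
spinach only: max(10.6/3.7, 343/104) = 3.298 servings → $2.97.
tempeh only: max(10.6/2.8, 343/100) = 3.786 servings → $4.73.
brown rice + spinach with both tight: 10.42 servings and 0.8938 servings → $7.06.
brown rice + tempeh: intersection lies outside the first quadrant.
spinach + tempeh with both tight: 1.264 servings and 2.115 servings → $3.78.
Cheapest feasible corner: $2.97.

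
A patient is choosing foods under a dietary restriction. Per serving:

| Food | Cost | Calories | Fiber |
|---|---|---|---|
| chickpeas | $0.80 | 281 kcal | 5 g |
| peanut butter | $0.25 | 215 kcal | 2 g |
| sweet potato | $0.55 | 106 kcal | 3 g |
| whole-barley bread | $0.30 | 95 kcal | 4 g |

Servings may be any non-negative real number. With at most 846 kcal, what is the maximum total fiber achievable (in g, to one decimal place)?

Fiber per kcal: whole-barley bread 0.04211, sweet potato 0.0283, chickpeas 0.01779, peanut butter 0.009302.
With no serving limits, spend the whole calories allowance on whole-barley bread: 846 kcal / 95 kcal × 4 g = 35.6 g.

35.6 g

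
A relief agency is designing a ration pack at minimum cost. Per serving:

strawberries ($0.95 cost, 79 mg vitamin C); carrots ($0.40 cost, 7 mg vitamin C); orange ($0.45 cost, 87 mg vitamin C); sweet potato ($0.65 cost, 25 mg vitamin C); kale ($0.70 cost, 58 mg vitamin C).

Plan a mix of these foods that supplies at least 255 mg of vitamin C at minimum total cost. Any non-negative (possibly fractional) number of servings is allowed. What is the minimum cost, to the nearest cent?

Cost per mg of vitamin C: orange $0.0052, strawberries $0.0120, kale $0.0121, sweet potato $0.0260, carrots $0.0571.
With no serving limits, use only orange: 255 mg / 87 mg = 2.931 servings × $0.45 = $1.32.

$1.32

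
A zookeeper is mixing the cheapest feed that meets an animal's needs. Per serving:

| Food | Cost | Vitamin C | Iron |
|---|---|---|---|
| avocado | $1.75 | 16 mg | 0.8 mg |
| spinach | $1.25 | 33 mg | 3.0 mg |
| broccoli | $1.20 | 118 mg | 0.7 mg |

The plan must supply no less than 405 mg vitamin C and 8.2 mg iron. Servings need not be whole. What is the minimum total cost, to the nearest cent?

$6.01

Compare the cost at each extreme point of the feasible region.
avocado only: max(405/16, 8.2/0.8) = 25.31 servings → $44.30.
spinach only: max(405/33, 8.2/3.0) = 12.27 servings → $15.34.
broccoli only: max(405/118, 8.2/0.7) = 11.71 servings → $14.06.
avocado + spinach: intersection lies outside the first quadrant.
avocado + broccoli with both tight: 8.222 servings and 2.317 servings → $17.17.
spinach + broccoli with both tight: 2.067 servings and 2.854 servings → $6.01.
Cheapest feasible corner: $6.01.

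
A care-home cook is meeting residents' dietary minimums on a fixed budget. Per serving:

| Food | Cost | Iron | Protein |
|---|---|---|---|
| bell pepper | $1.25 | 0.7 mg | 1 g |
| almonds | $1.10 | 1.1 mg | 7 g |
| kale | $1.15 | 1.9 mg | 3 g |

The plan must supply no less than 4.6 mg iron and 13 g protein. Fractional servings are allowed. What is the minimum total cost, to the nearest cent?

$3.26

Compare the cost at each extreme point of the feasible region.
bell pepper only: max(4.6/0.7, 13/1) = 13 servings → $16.25.
almonds only: max(4.6/1.1, 13/7) = 4.182 servings → $4.60.
kale only: max(4.6/1.9, 13/3) = 4.333 servings → $4.98.
bell pepper + almonds with both tight: 4.711 servings and 1.184 servings → $7.19.
bell pepper + kale: the both-tight solution has a negative serving — not a feasible corner.
almonds + kale with both tight: 1.09 servings and 1.79 servings → $3.26.
Cheapest feasible corner: $3.26.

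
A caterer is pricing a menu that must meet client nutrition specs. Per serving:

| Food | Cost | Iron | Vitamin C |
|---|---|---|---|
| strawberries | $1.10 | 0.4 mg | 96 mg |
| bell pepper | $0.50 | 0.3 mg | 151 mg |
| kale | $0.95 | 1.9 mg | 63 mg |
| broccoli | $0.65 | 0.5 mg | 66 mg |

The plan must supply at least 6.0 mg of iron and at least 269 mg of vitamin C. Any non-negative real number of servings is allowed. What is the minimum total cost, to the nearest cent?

$3.17

strawberries only: max(6.0/0.4, 269/96) = 15 servings → $16.50.
bell pepper only: max(6.0/0.3, 269/151) = 20 servings → $10.00.
kale only: max(6.0/1.9, 269/63) = 4.27 servings → $4.06.
broccoli only: max(6.0/0.5, 269/66) = 12 servings → $7.80.
strawberries + bell pepper: intersection lies outside the first quadrant.
strawberries + kale with both tight: 0.8467 servings and 2.98 servings → $3.76.
strawberries + broccoli with both targets exact would need a negative amount; discard.
bell pepper + kale with both tight: 0.4966 servings and 3.079 servings → $3.17.
bell pepper + broccoli: intersection lies outside the first quadrant.
kale + broccoli with both tight: 2.785 servings and 1.417 servings → $3.57.
Cheapest feasible corner: $3.17.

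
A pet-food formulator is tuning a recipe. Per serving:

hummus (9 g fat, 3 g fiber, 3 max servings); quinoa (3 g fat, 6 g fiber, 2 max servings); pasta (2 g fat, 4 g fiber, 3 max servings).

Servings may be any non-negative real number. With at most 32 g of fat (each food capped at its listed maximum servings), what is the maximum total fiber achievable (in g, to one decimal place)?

30.7 g

Fiber per g fat: quinoa 2, pasta 2, hummus 0.3333.
Take 2 servings of quinoa: uses 6 g fat, +12.0 g fiber (running total 12.0 g).
Take 3 servings of pasta: uses 6 g fat, +12.0 g fiber (running total 24.0 g).
Take 2.222 servings of hummus: uses 20 g fat, +6.7 g fiber (running total 30.7 g).
Greedy by best ratio exhausts the fat allowance optimally: 30.7 g.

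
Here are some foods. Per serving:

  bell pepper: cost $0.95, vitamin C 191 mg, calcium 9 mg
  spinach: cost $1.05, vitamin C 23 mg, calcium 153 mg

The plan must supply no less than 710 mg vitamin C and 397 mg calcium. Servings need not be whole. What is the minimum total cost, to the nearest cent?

$5.77

With two linear requirements the optimum uses one or two foods; enumerate the corners.
bell pepper only: max(710/191, 397/9) = 44.11 servings → $41.91.
spinach only: max(710/23, 397/153) = 30.87 servings → $32.41.
bell pepper + spinach with both tight: 3.429 servings and 2.393 servings → $5.77.
The minimum over all feasible corners is $5.77.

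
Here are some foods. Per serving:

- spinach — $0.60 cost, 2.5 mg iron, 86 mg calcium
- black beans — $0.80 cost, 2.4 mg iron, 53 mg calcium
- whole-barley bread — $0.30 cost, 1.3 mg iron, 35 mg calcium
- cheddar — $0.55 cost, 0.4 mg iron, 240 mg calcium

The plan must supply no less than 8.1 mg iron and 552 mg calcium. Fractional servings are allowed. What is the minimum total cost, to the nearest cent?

$2.49

This is a tiny linear program; its minimum lies at a vertex of the feasible set. List the vertices and price them.
spinach only: max(8.1/2.5, 552/86) = 6.419 servings → $3.85.
black beans only: max(8.1/2.4, 552/53) = 10.42 servings → $8.33.
whole-barley bread only: max(8.1/1.3, 552/35) = 15.77 servings → $4.73.
cheddar only: max(8.1/0.4, 552/240) = 20.25 servings → $11.14.
spinach + black beans: intersection lies outside the first quadrant.
spinach + whole-barley bread: the both-tight solution has a negative serving — not a feasible corner.
spinach + cheddar with both tight: 3.047 servings and 1.208 servings → $2.49.
black beans + whole-barley bread with both targets exact would need a negative amount; discard.
black beans + cheddar with both tight: 3.106 servings and 1.614 servings → $3.37.
whole-barley bread + cheddar with both tight: 5.783 servings and 1.457 servings → $2.54.
So the least-cost plan costs $2.49.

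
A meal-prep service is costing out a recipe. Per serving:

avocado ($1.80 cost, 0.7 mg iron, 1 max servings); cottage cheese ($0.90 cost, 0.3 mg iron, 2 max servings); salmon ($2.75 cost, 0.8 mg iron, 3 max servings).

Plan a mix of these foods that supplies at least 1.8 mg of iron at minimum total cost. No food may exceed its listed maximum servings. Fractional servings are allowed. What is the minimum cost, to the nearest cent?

Cost per mg of iron: avocado $2.5714, cottage cheese $3.0000, salmon $3.4375.
Take 1 serving of avocado: +0.7 mg iron for $1.80 (total $1.80, still need 1.1 mg).
Take 2 servings of cottage cheese: +0.6 mg iron for $1.80 (total $3.60, still need 0.5 mg).
Take 0.625 servings of salmon: +0.5 mg iron for $1.72 (total $5.32, still need 0.0 mg).
Filling from the cheapest source first is optimal under one linear minimum: $5.32.

$5.32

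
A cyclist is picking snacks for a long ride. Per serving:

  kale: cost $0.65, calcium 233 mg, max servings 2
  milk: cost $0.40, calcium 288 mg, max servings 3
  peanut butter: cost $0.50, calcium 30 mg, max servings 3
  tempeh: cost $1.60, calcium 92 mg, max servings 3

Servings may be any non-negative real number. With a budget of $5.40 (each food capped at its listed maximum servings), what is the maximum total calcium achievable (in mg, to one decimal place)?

Calcium per dollar: milk 720, kale 358.5, peanut butter 60, tempeh 57.5.
Take 3 servings of milk: spends $1.20, +864.0 mg calcium (running total 864.0 mg).
Take 2 servings of kale: spends $1.30, +466.0 mg calcium (running total 1330.0 mg).
Take 3 servings of peanut butter: spends $1.50, +90.0 mg calcium (running total 1420.0 mg).
Take 0.875 servings of tempeh: spends $1.40, +80.5 mg calcium (running total 1500.5 mg).
Greedy by best ratio exhausts the cost allowance optimally: 1500.5 mg.

1500.5 mg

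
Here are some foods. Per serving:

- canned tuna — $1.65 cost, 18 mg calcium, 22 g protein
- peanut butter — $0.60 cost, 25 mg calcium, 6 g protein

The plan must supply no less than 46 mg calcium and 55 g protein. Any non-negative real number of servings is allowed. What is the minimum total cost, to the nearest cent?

$4.13

A basic optimal solution has at most two foods positive. Try each food alone and each pair with both targets met exactly.
canned tuna only: max(46/18, 55/22) = 2.556 servings → $4.22.
peanut butter only: max(46/25, 55/6) = 9.167 servings → $5.50.
canned tuna + peanut butter with both tight: 2.486 servings and 0.04977 servings → $4.13.
So the least-cost plan costs $4.13.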